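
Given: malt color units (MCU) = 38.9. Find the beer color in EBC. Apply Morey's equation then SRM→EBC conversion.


SRM = 1.4922·MCU^0.6859;  EBC = SRM·1.97
SRM = 1.4922·38.9^0.6859 = 18.3812
EBC = 18.3812·1.97

36.2109 EBC


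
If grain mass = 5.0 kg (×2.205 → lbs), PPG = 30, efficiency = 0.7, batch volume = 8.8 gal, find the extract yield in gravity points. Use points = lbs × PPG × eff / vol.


lbs = 5.0 × 2.205 = 11.0250
points = 11.0250 × 30 × 0.7 / 8.8

26.3097 points


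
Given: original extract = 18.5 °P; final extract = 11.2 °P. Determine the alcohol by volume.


SG = 259/(259 − P);  ABV = (OG − FG)·131.25
OG = 259/(259 − 18.5) = 1.0769
FG = 259/(259 − 11.2) = 1.0452
ABV = (1.0769 − 1.0452)·131.25

4.1640 % ABV


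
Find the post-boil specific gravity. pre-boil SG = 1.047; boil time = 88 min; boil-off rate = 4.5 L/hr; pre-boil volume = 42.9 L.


V_post = V_pre − rate·(t/60);  SG_post = 1 + (SG_pre−1)·V_pre/V_post
V_post = 42.9 − 4.5·(88/60) = 36.3000
SG_post = 1 + (1.047 − 1)·42.9/36.3000

1.0555


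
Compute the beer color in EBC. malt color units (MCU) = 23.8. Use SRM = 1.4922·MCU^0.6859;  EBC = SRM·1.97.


SRM = 1.4922·23.8^0.6859 = 13.1226
EBC = 13.1226·1.97

25.8516 EBC


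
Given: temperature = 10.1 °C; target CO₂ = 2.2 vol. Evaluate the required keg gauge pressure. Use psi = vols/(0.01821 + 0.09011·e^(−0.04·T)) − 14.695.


psi = 2.2/(0.01821 + 0.09011·e^(−0.04·10.1)) − 14.695

13.3765 psi


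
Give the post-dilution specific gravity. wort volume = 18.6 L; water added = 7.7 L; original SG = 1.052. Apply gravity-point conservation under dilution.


SG_new = 1 + (SG_old − 1)·V_old/(V_old + V_water)
pts = (1.052 − 1)·1000·18.6/(18.6 + 7.7) = 36.7757
SG_new = 1 + 36.7757/1000

1.0368


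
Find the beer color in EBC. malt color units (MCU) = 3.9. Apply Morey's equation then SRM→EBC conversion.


SRM = 1.4922·MCU^0.6859;  EBC = SRM·1.97
SRM = 1.4922·3.9^0.6859 = 3.7952
EBC = 3.7952·1.97

7.4766 EBC


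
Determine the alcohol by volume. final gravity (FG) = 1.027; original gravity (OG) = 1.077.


ABV = (OG − FG) · 131.25
ABV = (1.077 − 1.027) · 131.25

6.5625 % ABV


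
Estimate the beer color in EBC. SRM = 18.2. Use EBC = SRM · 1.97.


EBC = 18.2 · 1.97

35.8540 EBC


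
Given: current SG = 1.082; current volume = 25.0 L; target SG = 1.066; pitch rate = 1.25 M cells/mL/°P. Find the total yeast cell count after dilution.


V_w = V·((SG_c−1)/(SG_t−1)−1);  °P = 259 − 259/SG_t;  cells = rate·(V+V_w)·°P
V_w = 25.0·((1.082−1)/(1.066−1)−1) = 6.0606
V_final = 25.0 + 6.0606 = 31.0606
°P = 259 − 259/1.066 = 16.0356
cells = 1.25·31.0606·16.0356

622.5962 billion cells


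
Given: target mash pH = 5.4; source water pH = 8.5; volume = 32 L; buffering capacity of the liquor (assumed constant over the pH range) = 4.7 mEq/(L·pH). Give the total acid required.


acid = buffering capacity · (pH_source − pH_target) · V
acid = 4.7 · (8.5 − 5.4) · 32

466.2400 mEq


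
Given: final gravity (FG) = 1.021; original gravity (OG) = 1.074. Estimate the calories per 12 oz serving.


ABW = (OG−FG)·131.25·0.79/FG;  °P = 259 − 259/SG (for OG→OE and FG→AE);  RE = 0.1808·OE + 0.8192·AE;  Cal = (6.9·ABW + 4·(RE−0.1))·FG·3.55
ABW = (1.074 − 1.021)·131.25·0.79/1.021 = 5.3824
OE = 259 − 259/1.074 = 17.8454 °P
AE = 259 − 259/1.021 = 5.3271 °P
RE = 0.1808·17.8454 + 0.8192·5.3271 = 7.5904 °P
Cal = (6.9·5.3824 + 4·(7.5904−0.1))·1.021·3.55

243.2086 kcal


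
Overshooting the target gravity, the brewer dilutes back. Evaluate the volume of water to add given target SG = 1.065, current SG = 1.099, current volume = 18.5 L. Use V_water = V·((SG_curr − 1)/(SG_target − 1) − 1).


V_water = 18.5·((1.099 − 1)/(1.065 − 1) − 1)

9.6769 L


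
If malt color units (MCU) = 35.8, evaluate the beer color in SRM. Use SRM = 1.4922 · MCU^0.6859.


SRM = 1.4922 · 35.8^0.6859

17.3634 SRM


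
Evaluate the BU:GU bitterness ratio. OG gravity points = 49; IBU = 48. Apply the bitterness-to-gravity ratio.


BU:GU = IBU / OG_points
BU:GU = 48 / 49

0.9796


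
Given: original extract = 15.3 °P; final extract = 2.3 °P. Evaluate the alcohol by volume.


SG = 259/(259 − P);  ABV = (OG − FG)·131.25
OG = 259/(259 − 15.3) = 1.0628
FG = 259/(259 − 2.3) = 1.0090
ABV = (1.0628 − 1.0090)·131.25

7.0642 % ABV


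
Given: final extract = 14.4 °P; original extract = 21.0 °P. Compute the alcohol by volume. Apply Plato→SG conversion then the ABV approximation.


SG = 259/(259 − P);  ABV = (OG − FG)·131.25
OG = 259/(259 − 21.0) = 1.0882
FG = 259/(259 − 14.4) = 1.0589
ABV = (1.0882 − 1.0589)·131.25

3.8540 % ABV


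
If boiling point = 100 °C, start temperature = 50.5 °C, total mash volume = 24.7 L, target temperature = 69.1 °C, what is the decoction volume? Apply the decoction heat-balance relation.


V_dec = V_total·(T_target − T_start)/(T_boil − T_start)
V_dec = 24.7·(69.1 − 50.5)/(100 − 50.5)

9.2812 L


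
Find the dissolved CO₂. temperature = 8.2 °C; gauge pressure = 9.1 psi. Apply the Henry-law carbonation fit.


vols = (P + 14.695)·(0.01821 + 0.09011·e^(−0.04·T))
vols = (9.1 + 14.695)·(0.01821 + 0.09011·e^(−0.04·8.2))

1.9779 volumes


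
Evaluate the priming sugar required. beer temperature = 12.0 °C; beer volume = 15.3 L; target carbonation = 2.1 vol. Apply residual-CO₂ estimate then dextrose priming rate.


residual = 14.695·(0.01821 + 0.09011·e^(−0.04·T));  sugar = (target − residual)·4.0·V
residual = 14.695·(0.01821 + 0.09011·e^(−0.04·12.0)) = 1.0870
sugar = (2.1 − 1.0870)·4.0·15.3

61.9975 g


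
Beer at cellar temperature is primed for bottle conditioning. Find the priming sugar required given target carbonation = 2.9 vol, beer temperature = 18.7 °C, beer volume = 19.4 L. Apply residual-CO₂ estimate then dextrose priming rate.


residual = 14.695·(0.01821 + 0.09011·e^(−0.04·T));  sugar = (target − residual)·4.0·V
residual = 14.695·(0.01821 + 0.09011·e^(−0.04·18.7)) = 0.8943
sugar = (2.9 − 0.8943)·4.0·19.4

155.6392 g


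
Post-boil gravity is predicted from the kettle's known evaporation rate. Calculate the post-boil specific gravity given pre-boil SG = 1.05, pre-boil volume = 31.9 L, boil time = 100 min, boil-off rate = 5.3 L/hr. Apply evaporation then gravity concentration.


V_post = V_pre − rate·(t/60);  SG_post = 1 + (SG_pre−1)·V_pre/V_post
V_post = 31.9 − 5.3·(100/60) = 23.0667
SG_post = 1 + (1.05 − 1)·31.9/23.0667

1.0691


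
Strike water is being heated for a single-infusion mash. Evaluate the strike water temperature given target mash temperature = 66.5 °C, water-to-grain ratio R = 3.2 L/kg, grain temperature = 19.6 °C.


T_strike = (0.41/R)·(T_mash − T_grain) + T_mash
T_strike = (0.41/3.2)·(66.5 − 19.6) + 66.5

72.5091 °C


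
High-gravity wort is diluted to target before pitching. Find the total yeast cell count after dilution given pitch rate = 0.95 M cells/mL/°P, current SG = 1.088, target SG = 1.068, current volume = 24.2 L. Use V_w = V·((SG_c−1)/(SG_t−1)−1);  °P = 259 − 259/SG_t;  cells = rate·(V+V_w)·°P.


V_w = 24.2·((1.088−1)/(1.068−1)−1) = 7.1176
V_final = 24.2 + 7.1176 = 31.3176
°P = 259 − 259/1.068 = 16.4906
cells = 0.95·31.3176·16.4906

490.6255 billion cells


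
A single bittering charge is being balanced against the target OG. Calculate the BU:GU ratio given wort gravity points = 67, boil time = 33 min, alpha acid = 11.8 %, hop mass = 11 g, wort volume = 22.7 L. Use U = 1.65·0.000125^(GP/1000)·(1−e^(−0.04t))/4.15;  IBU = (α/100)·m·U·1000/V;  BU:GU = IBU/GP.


U = 1.65·0.000125^(67/1000)·(1−e^(−0.04·33))/4.15 = 0.1596
IBU = (11.8/100)·11·0.1596·1000/22.7 = 9.1243
BU:GU = 9.1243/67

0.1362


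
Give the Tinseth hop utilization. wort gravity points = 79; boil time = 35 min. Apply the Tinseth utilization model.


U = 1.65·0.000125^(GP/1000) · (1 − e^(−0.04·t))/4.15
bigness = 1.65·0.000125^(79/1000) = 0.8112
boil_factor = (1 − e^(−0.04·35))/4.15 = 0.1815
U = 0.8112 · 0.1815

0.1473


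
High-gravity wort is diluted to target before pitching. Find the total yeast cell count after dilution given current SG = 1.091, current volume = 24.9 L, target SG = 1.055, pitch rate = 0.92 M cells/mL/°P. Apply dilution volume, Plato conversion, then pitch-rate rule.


V_w = V·((SG_c−1)/(SG_t−1)−1);  °P = 259 − 259/SG_t;  cells = rate·(V+V_w)·°P
V_w = 24.9·((1.091−1)/(1.055−1)−1) = 16.2982
V_final = 24.9 + 16.2982 = 41.1982
°P = 259 − 259/1.055 = 13.5024
cells = 0.92·41.1982·13.5024

511.7712 billion cells


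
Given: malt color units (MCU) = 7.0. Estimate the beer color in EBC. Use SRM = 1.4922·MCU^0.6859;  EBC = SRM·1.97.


SRM = 1.4922·7.0^0.6859 = 5.6687
EBC = 5.6687·1.97

11.1672 EBC


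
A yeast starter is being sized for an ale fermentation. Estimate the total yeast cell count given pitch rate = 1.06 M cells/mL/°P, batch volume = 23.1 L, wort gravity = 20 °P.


cells (billions) = rate · V_L · °P
cells = 1.06 · 23.1 · 20

489.7200 billion cells


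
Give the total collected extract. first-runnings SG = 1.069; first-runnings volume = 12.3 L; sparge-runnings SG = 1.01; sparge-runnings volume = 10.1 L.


total = Σ (SG_i − 1)·1000·V_i
first = (1.069 − 1)·1000·12.3 = 848.7000
sparge = (1.01 − 1)·1000·10.1 = 101.0000
total = 848.7000 + 101.0000

949.7000 gravity·L


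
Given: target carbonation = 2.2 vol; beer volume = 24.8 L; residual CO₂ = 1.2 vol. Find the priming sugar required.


sugar = (target − residual)·4.0·V
sugar = (2.2 − 1.2)·4.0·24.8

99.2000 g


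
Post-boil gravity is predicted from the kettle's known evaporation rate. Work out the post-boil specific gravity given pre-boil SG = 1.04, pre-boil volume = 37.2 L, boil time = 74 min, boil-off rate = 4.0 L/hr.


V_post = V_pre − rate·(t/60);  SG_post = 1 + (SG_pre−1)·V_pre/V_post
V_post = 37.2 − 4.0·(74/60) = 32.2667
SG_post = 1 + (1.04 − 1)·37.2/32.2667

1.0461


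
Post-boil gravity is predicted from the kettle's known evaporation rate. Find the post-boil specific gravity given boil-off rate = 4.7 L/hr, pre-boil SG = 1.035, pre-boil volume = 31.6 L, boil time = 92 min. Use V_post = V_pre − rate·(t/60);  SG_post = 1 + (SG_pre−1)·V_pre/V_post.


V_post = 31.6 − 4.7·(92/60) = 24.3933
SG_post = 1 + (1.035 − 1)·31.6/24.3933

1.0453


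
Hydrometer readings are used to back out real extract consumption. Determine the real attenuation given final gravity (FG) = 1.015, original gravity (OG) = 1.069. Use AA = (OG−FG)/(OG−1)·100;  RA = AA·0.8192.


AA = (1.069 − 1.015)/(1.069 − 1)·100 = 78.2609
RA = 78.2609·0.8192

64.1113 %


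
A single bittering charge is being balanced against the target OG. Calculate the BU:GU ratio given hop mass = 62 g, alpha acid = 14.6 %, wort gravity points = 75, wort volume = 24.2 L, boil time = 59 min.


U = 1.65·0.000125^(GP/1000)·(1−e^(−0.04t))/4.15;  IBU = (α/100)·m·U·1000/V;  BU:GU = IBU/GP
U = 1.65·0.000125^(75/1000)·(1−e^(−0.04·59))/4.15 = 0.1835
IBU = (14.6/100)·62·0.1835·1000/24.2 = 68.6373
BU:GU = 68.6373/75

0.9152


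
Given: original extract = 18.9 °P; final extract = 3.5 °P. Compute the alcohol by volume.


SG = 259/(259 − P);  ABV = (OG − FG)·131.25
OG = 259/(259 − 18.9) = 1.0787
FG = 259/(259 − 3.5) = 1.0137
ABV = (1.0787 − 1.0137)·131.25

8.5337 % ABV


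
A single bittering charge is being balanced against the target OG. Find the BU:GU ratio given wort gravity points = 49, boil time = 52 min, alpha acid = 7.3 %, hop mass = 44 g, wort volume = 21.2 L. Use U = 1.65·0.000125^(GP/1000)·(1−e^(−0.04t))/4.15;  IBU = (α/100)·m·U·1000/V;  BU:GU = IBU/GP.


U = 1.65·0.000125^(49/1000)·(1−e^(−0.04·52))/4.15 = 0.2240
IBU = (7.3/100)·44·0.2240·1000/21.2 = 33.9365
BU:GU = 33.9365/49

0.6926


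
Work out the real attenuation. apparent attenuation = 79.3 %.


RA = AA · 0.8192
RA = 79.3 · 0.8192

64.9626 %


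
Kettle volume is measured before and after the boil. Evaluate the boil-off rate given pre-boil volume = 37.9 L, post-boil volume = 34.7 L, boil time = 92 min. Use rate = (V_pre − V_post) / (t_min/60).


rate = (37.9 − 34.7) / (92/60)

2.0870 L/hr


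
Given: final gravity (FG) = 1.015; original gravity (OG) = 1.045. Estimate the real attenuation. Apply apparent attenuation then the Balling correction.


AA = (OG−FG)/(OG−1)·100;  RA = AA·0.8192
AA = (1.045 − 1.015)/(1.045 − 1)·100 = 66.6667
RA = 66.6667·0.8192

54.6133 %


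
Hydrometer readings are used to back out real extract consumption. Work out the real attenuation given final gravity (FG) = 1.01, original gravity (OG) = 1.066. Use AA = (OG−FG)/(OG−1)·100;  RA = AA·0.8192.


AA = (1.066 − 1.01)/(1.066 − 1)·100 = 84.8485
RA = 84.8485·0.8192

69.5079 %


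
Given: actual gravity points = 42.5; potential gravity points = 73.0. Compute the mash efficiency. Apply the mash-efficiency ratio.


efficiency = actual / potential × 100
efficiency = 42.5 / 73.0 × 100

58.2192 %


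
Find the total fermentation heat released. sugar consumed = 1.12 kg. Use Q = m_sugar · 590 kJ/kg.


Q = 1.12 · 590

660.8000 kJ


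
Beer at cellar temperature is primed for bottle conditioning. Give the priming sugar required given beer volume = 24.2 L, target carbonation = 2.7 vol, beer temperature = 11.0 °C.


residual = 14.695·(0.01821 + 0.09011·e^(−0.04·T));  sugar = (target − residual)·4.0·V
residual = 14.695·(0.01821 + 0.09011·e^(−0.04·11.0)) = 1.1204
sugar = (2.7 − 1.1204)·4.0·24.2

152.9046 g


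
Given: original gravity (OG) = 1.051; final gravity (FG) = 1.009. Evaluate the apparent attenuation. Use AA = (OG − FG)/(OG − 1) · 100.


AA = (1.051 − 1.009)/(1.051 − 1) · 100

82.3529 %


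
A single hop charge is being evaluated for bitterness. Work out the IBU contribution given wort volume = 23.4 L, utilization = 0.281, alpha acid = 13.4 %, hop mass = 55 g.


IBU = (α/100)·mass·U·1000 / V
IBU = (13.4/100)·55·0.281·1000 / 23.4

88.5030 IBU


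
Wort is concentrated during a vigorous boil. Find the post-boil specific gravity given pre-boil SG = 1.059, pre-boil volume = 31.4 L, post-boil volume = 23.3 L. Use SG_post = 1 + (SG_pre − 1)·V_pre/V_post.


pts_pre = (1.059 − 1)·1000 = 59.0000
pts_post = 59.0000·31.4/23.3 = 79.5107
SG_post = 1 + 79.5107/1000

1.0795


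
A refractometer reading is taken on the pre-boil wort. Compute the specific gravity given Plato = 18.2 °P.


SG = 259/(259 − P)
SG = 259/(259 − 18.2)

1.0756


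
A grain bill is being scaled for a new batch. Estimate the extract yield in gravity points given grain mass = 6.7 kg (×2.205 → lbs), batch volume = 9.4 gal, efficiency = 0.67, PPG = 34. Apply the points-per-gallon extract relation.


points = lbs × PPG × eff / vol
lbs = 6.7 × 2.205 = 14.7735
points = 14.7735 × 34 × 0.67 / 9.4

35.8022 points


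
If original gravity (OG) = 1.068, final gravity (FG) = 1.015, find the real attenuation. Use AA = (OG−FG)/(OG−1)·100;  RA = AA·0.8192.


AA = (1.068 − 1.015)/(1.068 − 1)·100 = 77.9412
RA = 77.9412·0.8192

63.8494 %


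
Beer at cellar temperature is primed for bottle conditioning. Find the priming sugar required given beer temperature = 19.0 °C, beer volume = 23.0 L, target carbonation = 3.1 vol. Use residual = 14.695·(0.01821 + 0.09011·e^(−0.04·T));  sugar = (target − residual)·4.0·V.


residual = 14.695·(0.01821 + 0.09011·e^(−0.04·19.0)) = 0.8869
sugar = (3.1 − 0.8869)·4.0·23.0

203.6085 g


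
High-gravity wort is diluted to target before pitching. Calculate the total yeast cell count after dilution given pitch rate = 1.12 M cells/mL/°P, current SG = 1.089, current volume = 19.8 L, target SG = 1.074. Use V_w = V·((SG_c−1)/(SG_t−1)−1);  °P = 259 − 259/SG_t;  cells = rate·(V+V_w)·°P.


V_w = 19.8·((1.089−1)/(1.074−1)−1) = 4.0135
V_final = 19.8 + 4.0135 = 23.8135
°P = 259 − 259/1.074 = 17.8454
cells = 1.12·23.8135·17.8454

475.9581 billion cells


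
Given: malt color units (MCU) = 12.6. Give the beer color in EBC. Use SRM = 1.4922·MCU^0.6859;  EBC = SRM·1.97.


SRM = 1.4922·12.6^0.6859 = 8.4834
EBC = 8.4834·1.97

16.7123 EBC


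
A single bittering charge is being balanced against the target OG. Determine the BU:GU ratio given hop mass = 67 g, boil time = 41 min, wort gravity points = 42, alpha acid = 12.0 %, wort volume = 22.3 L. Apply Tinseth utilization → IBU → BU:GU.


U = 1.65·0.000125^(GP/1000)·(1−e^(−0.04t))/4.15;  IBU = (α/100)·m·U·1000/V;  BU:GU = IBU/GP
U = 1.65·0.000125^(42/1000)·(1−e^(−0.04·41))/4.15 = 0.2197
IBU = (12.0/100)·67·0.2197·1000/22.3 = 79.2142
BU:GU = 79.2142/42

1.8861


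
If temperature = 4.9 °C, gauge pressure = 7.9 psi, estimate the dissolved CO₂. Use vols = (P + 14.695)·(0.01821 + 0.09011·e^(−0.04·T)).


vols = (7.9 + 14.695)·(0.01821 + 0.09011·e^(−0.04·4.9))

2.0851 volumes


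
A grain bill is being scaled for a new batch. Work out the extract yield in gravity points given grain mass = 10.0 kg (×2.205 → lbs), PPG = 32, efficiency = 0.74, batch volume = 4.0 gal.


points = lbs × PPG × eff / vol
lbs = 10.0 × 2.205 = 22.0500
points = 22.0500 × 32 × 0.74 / 4.0

130.5360 points


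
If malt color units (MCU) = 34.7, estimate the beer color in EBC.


SRM = 1.4922·MCU^0.6859;  EBC = SRM·1.97
SRM = 1.4922·34.7^0.6859 = 16.9957
EBC = 16.9957·1.97

33.4815 EBC


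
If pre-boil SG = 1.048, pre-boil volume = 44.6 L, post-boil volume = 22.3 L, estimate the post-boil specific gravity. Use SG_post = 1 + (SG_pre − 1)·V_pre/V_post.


pts_pre = (1.048 − 1)·1000 = 48.0000
pts_post = 48.0000·44.6/22.3 = 96.0000
SG_post = 1 + 96.0000/1000

1.0960


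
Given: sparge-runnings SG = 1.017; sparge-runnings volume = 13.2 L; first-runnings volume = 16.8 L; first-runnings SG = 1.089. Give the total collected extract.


total = Σ (SG_i − 1)·1000·V_i
first = (1.089 − 1)·1000·16.8 = 1495.2000
sparge = (1.017 − 1)·1000·13.2 = 224.4000
total = 1495.2000 + 224.4000

1719.6000 gravity·L


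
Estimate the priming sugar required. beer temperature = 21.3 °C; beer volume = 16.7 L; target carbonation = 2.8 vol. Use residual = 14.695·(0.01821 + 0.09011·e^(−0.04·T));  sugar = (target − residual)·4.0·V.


residual = 14.695·(0.01821 + 0.09011·e^(−0.04·21.3)) = 0.8324
sugar = (2.8 − 0.8324)·4.0·16.7

131.4334 g


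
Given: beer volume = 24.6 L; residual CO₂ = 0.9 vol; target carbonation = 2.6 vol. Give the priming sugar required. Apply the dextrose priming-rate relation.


sugar = (target − residual)·4.0·V
sugar = (2.6 − 0.9)·4.0·24.6

167.2800 g


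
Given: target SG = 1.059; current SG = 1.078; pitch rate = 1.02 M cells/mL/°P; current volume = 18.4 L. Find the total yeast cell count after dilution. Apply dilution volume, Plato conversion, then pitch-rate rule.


V_w = V·((SG_c−1)/(SG_t−1)−1);  °P = 259 − 259/SG_t;  cells = rate·(V+V_w)·°P
V_w = 18.4·((1.078−1)/(1.059−1)−1) = 5.9254
V_final = 18.4 + 5.9254 = 24.3254
°P = 259 − 259/1.059 = 14.4297
cells = 1.02·24.3254·14.4297

358.0275 billion cells


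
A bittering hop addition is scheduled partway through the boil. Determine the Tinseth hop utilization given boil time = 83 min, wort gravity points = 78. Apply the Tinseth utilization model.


U = 1.65·0.000125^(GP/1000) · (1 − e^(−0.04·t))/4.15
bigness = 1.65·0.000125^(78/1000) = 0.8185
boil_factor = (1 − e^(−0.04·83))/4.15 = 0.2323
U = 0.8185 · 0.2323

0.1901


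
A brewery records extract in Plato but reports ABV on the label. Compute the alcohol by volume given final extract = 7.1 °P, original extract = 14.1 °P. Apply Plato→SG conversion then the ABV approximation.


SG = 259/(259 − P);  ABV = (OG − FG)·131.25
OG = 259/(259 − 14.1) = 1.0576
FG = 259/(259 − 7.1) = 1.0282
ABV = (1.0576 − 1.0282)·131.25

3.8573 % ABV


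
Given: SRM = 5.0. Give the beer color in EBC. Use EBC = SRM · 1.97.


EBC = 5.0 · 1.97

9.8500 EBC


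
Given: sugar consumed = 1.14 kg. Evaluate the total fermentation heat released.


Q = m_sugar · 590 kJ/kg
Q = 1.14 · 590

672.6000 kJ


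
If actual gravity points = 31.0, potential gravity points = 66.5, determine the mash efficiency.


efficiency = actual / potential × 100
efficiency = 31.0 / 66.5 × 100

46.6165 %


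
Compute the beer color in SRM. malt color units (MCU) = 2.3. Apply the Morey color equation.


SRM = 1.4922 · MCU^0.6859
SRM = 1.4922 · 2.3^0.6859

2.6420 SRM


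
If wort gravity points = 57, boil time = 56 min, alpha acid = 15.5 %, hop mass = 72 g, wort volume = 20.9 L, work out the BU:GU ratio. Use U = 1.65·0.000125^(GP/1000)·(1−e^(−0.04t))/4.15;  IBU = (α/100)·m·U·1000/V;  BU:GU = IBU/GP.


U = 1.65·0.000125^(57/1000)·(1−e^(−0.04·56))/4.15 = 0.2129
IBU = (15.5/100)·72·0.2129·1000/20.9 = 113.6560
BU:GU = 113.6560/57

1.9940


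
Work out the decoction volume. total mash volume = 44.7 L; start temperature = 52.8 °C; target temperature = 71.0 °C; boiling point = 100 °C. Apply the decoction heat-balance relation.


V_dec = V_total·(T_target − T_start)/(T_boil − T_start)
V_dec = 44.7·(71.0 − 52.8)/(100 − 52.8)

17.2360 L


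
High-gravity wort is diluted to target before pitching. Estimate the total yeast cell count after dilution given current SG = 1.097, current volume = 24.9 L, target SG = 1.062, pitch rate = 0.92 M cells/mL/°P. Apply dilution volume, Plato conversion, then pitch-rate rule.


V_w = V·((SG_c−1)/(SG_t−1)−1);  °P = 259 − 259/SG_t;  cells = rate·(V+V_w)·°P
V_w = 24.9·((1.097−1)/(1.062−1)−1) = 14.0565
V_final = 24.9 + 14.0565 = 38.9565
°P = 259 − 259/1.062 = 15.1205
cells = 0.92·38.9565·15.1205

541.9187 billion cells


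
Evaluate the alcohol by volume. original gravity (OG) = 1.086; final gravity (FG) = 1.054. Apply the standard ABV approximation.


ABV = (OG − FG) · 131.25
ABV = (1.086 − 1.054) · 131.25

4.2000 % ABV


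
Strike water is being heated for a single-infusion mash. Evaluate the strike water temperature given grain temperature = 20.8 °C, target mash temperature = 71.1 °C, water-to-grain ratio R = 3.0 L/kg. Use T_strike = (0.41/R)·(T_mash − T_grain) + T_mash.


T_strike = (0.41/3.0)·(71.1 − 20.8) + 71.1

77.9743 °C


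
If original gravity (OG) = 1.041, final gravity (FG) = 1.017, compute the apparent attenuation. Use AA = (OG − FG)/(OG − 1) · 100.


AA = (1.041 − 1.017)/(1.041 − 1) · 100

58.5366 %


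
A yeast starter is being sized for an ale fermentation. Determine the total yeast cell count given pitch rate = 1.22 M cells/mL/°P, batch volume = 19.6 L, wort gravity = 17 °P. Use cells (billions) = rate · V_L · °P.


cells = 1.22 · 19.6 · 17

406.5040 billion cells


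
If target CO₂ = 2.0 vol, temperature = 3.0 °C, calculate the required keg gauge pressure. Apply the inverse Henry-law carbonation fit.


psi = vols/(0.01821 + 0.09011·e^(−0.04·T)) − 14.695
psi = 2.0/(0.01821 + 0.09011·e^(−0.04·3.0)) − 14.695

5.6860 psi


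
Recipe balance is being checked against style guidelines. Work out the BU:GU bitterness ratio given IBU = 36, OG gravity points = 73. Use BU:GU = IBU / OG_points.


BU:GU = 36 / 73

0.4932


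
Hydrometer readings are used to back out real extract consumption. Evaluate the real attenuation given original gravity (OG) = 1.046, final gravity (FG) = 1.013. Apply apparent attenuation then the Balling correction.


AA = (OG−FG)/(OG−1)·100;  RA = AA·0.8192
AA = (1.046 − 1.013)/(1.046 − 1)·100 = 71.7391
RA = 71.7391·0.8192

58.7687 %


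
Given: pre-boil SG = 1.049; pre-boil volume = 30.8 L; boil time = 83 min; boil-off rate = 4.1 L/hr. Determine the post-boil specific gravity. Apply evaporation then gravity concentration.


V_post = V_pre − rate·(t/60);  SG_post = 1 + (SG_pre−1)·V_pre/V_post
V_post = 30.8 − 4.1·(83/60) = 25.1283
SG_post = 1 + (1.049 − 1)·30.8/25.1283

1.0601


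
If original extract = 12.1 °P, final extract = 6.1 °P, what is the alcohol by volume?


SG = 259/(259 − P);  ABV = (OG − FG)·131.25
OG = 259/(259 − 12.1) = 1.0490
FG = 259/(259 − 6.1) = 1.0241
ABV = (1.0490 − 1.0241)·131.25

3.2665 % ABV


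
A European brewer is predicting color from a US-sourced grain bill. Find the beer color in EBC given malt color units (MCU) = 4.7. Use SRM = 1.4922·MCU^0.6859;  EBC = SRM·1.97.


SRM = 1.4922·4.7^0.6859 = 4.3134
EBC = 4.3134·1.97

8.4974 EBC


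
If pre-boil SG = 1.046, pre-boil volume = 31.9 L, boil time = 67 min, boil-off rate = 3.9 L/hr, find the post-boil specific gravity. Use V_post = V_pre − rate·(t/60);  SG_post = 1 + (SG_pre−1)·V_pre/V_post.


V_post = 31.9 − 3.9·(67/60) = 27.5450
SG_post = 1 + (1.046 − 1)·31.9/27.5450

1.0533


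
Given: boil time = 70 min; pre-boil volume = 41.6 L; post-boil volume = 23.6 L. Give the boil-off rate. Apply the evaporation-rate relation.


rate = (V_pre − V_post) / (t_min/60)
rate = (41.6 − 23.6) / (70/60)

15.4286 L/hr


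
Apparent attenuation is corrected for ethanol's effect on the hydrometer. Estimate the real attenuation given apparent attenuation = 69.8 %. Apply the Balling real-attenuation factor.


RA = AA · 0.8192
RA = 69.8 · 0.8192

57.1802 %


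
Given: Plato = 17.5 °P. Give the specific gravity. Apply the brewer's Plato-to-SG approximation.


SG = 259/(259 − P)
SG = 259/(259 − 17.5)

1.0725


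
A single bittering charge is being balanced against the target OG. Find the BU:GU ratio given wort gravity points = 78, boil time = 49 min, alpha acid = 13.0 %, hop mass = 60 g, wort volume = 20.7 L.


U = 1.65·0.000125^(GP/1000)·(1−e^(−0.04t))/4.15;  IBU = (α/100)·m·U·1000/V;  BU:GU = IBU/GP
U = 1.65·0.000125^(78/1000)·(1−e^(−0.04·49))/4.15 = 0.1695
IBU = (13.0/100)·60·0.1695·1000/20.7 = 63.8534
BU:GU = 63.8534/78

0.8186


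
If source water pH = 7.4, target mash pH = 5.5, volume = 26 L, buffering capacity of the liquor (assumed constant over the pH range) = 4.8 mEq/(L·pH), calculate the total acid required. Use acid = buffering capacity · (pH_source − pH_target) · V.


acid = 4.8 · (7.4 − 5.5) · 26

237.1200 mEq


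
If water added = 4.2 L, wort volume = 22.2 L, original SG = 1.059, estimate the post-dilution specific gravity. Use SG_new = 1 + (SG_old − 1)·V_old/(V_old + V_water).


pts = (1.059 − 1)·1000·22.2/(22.2 + 4.2) = 49.6136
SG_new = 1 + 49.6136/1000

1.0496


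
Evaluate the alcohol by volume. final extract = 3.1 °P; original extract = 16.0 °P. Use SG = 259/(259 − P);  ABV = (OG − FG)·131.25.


OG = 259/(259 − 16.0) = 1.0658
FG = 259/(259 − 3.1) = 1.0121
ABV = (1.0658 − 1.0121)·131.25

7.0520 % ABV


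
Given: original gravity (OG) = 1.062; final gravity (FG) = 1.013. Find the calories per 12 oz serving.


ABW = (OG−FG)·131.25·0.79/FG;  °P = 259 − 259/SG (for OG→OE and FG→AE);  RE = 0.1808·OE + 0.8192·AE;  Cal = (6.9·ABW + 4·(RE−0.1))·FG·3.55
ABW = (1.062 − 1.013)·131.25·0.79/1.013 = 5.0155
OE = 259 − 259/1.062 = 15.1205 °P
AE = 259 − 259/1.013 = 3.3238 °P
RE = 0.1808·15.1205 + 0.8192·3.3238 = 5.4566 °P
Cal = (6.9·5.0155 + 4·(5.4566−0.1))·1.013·3.55

201.5046 kcal


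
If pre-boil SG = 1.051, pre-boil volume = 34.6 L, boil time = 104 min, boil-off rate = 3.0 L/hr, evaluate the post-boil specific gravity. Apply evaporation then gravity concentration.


V_post = V_pre − rate·(t/60);  SG_post = 1 + (SG_pre−1)·V_pre/V_post
V_post = 34.6 − 3.0·(104/60) = 29.4000
SG_post = 1 + (1.051 − 1)·34.6/29.4000

1.0600


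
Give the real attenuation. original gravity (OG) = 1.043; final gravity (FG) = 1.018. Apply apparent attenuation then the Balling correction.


AA = (OG−FG)/(OG−1)·100;  RA = AA·0.8192
AA = (1.043 − 1.018)/(1.043 − 1)·100 = 58.1395
RA = 58.1395·0.8192

47.6279 %


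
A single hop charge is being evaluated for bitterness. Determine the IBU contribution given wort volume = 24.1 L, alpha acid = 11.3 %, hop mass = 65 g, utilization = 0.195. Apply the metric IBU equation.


IBU = (α/100)·mass·U·1000 / V
IBU = (11.3/100)·65·0.195·1000 / 24.1

59.4305 IBU


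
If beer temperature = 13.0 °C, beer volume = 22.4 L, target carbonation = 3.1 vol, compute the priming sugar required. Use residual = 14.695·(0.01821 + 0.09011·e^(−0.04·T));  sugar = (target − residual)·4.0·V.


residual = 14.695·(0.01821 + 0.09011·e^(−0.04·13.0)) = 1.0548
sugar = (3.1 − 1.0548)·4.0·22.4

183.2463 g


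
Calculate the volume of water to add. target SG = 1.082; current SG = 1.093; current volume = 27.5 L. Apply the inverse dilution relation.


V_water = V·((SG_curr − 1)/(SG_target − 1) − 1)
V_water = 27.5·((1.093 − 1)/(1.082 − 1) − 1)

3.6890 L


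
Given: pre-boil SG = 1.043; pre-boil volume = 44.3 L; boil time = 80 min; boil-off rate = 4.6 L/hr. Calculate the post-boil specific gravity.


V_post = V_pre − rate·(t/60);  SG_post = 1 + (SG_pre−1)·V_pre/V_post
V_post = 44.3 − 4.6·(80/60) = 38.1667
SG_post = 1 + (1.043 − 1)·44.3/38.1667

1.0499


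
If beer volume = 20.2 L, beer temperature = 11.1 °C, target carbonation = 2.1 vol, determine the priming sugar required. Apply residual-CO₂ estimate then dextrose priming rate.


residual = 14.695·(0.01821 + 0.09011·e^(−0.04·T));  sugar = (target − residual)·4.0·V
residual = 14.695·(0.01821 + 0.09011·e^(−0.04·11.1)) = 1.1170
sugar = (2.1 − 1.1170)·4.0·20.2

79.4262 g


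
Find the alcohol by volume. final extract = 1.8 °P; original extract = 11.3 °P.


SG = 259/(259 − P);  ABV = (OG − FG)·131.25
OG = 259/(259 − 11.3) = 1.0456
FG = 259/(259 − 1.8) = 1.0070
ABV = (1.0456 − 1.0070)·131.25

5.0690 % ABV


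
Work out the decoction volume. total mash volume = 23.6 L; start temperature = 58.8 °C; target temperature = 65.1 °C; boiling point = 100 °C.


V_dec = V_total·(T_target − T_start)/(T_boil − T_start)
V_dec = 23.6·(65.1 − 58.8)/(100 − 58.8)

3.6087 L


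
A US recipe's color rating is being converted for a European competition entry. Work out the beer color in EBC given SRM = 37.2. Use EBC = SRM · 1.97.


EBC = 37.2 · 1.97

73.2840 EBC


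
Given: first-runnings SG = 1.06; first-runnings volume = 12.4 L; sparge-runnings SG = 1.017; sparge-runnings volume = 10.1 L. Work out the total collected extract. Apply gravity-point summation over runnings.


total = Σ (SG_i − 1)·1000·V_i
first = (1.06 − 1)·1000·12.4 = 744.0000
sparge = (1.017 − 1)·1000·10.1 = 171.7000
total = 744.0000 + 171.7000

915.7000 gravity·L


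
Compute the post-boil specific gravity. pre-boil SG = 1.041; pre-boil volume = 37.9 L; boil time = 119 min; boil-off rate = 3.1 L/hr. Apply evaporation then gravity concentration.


V_post = V_pre − rate·(t/60);  SG_post = 1 + (SG_pre−1)·V_pre/V_post
V_post = 37.9 − 3.1·(119/60) = 31.7517
SG_post = 1 + (1.041 − 1)·37.9/31.7517

1.0489


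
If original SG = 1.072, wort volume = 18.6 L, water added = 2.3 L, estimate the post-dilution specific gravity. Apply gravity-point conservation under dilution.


SG_new = 1 + (SG_old − 1)·V_old/(V_old + V_water)
pts = (1.072 − 1)·1000·18.6/(18.6 + 2.3) = 64.0766
SG_new = 1 + 64.0766/1000

1.0641


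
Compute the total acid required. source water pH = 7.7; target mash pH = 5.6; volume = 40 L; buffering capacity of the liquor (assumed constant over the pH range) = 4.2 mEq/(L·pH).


acid = buffering capacity · (pH_source − pH_target) · V
acid = 4.2 · (7.7 − 5.6) · 40

352.8000 mEq


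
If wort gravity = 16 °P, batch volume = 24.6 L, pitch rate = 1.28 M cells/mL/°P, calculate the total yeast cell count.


cells (billions) = rate · V_L · °P
cells = 1.28 · 24.6 · 16

503.8080 billion cells


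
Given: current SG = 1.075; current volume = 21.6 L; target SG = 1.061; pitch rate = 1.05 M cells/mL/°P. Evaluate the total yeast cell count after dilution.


V_w = V·((SG_c−1)/(SG_t−1)−1);  °P = 259 − 259/SG_t;  cells = rate·(V+V_w)·°P
V_w = 21.6·((1.075−1)/(1.061−1)−1) = 4.9574
V_final = 21.6 + 4.9574 = 26.5574
°P = 259 − 259/1.061 = 14.8907
cells = 1.05·26.5574·14.8907

415.2300 billion cells


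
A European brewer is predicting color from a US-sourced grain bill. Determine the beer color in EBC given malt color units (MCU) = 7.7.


SRM = 1.4922·MCU^0.6859;  EBC = SRM·1.97
SRM = 1.4922·7.7^0.6859 = 6.0516
EBC = 6.0516·1.97

11.9217 EBC


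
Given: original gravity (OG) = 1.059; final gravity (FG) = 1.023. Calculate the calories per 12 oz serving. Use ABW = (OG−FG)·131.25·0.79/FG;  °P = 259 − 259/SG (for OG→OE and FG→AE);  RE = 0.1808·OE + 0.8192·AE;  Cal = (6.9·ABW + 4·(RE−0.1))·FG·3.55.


ABW = (1.059 − 1.023)·131.25·0.79/1.023 = 3.6488
OE = 259 − 259/1.059 = 14.4297 °P
AE = 259 − 259/1.023 = 5.8231 °P
RE = 0.1808·14.4297 + 0.8192·5.8231 = 7.3791 °P
Cal = (6.9·3.6488 + 4·(7.3791−0.1))·1.023·3.55

197.1749 kcal


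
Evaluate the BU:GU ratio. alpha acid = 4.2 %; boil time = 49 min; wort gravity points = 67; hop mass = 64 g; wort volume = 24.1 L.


U = 1.65·0.000125^(GP/1000)·(1−e^(−0.04t))/4.15;  IBU = (α/100)·m·U·1000/V;  BU:GU = IBU/GP
U = 1.65·0.000125^(67/1000)·(1−e^(−0.04·49))/4.15 = 0.1871
IBU = (4.2/100)·64·0.1871·1000/24.1 = 20.8644
BU:GU = 20.8644/67

0.3114


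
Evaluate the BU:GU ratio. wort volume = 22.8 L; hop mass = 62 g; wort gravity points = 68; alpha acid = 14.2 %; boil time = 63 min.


U = 1.65·0.000125^(GP/1000)·(1−e^(−0.04t))/4.15;  IBU = (α/100)·m·U·1000/V;  BU:GU = IBU/GP
U = 1.65·0.000125^(68/1000)·(1−e^(−0.04·63))/4.15 = 0.1984
IBU = (14.2/100)·62·0.1984·1000/22.8 = 76.6199
BU:GU = 76.6199/68

1.1268


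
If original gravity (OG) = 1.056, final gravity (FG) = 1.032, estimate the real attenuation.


AA = (OG−FG)/(OG−1)·100;  RA = AA·0.8192
AA = (1.056 − 1.032)/(1.056 − 1)·100 = 42.8571
RA = 42.8571·0.8192

35.1086 %


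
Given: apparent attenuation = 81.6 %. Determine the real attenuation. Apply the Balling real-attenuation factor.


RA = AA · 0.8192
RA = 81.6 · 0.8192

66.8467 %


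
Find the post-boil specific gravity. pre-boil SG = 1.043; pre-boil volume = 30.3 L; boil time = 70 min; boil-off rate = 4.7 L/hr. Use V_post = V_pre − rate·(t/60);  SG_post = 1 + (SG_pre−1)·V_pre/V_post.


V_post = 30.3 − 4.7·(70/60) = 24.8167
SG_post = 1 + (1.043 − 1)·30.3/24.8167

1.0525


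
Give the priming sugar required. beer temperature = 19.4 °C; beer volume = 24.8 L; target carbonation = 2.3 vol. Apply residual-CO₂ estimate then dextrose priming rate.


residual = 14.695·(0.01821 + 0.09011·e^(−0.04·T));  sugar = (target − residual)·4.0·V
residual = 14.695·(0.01821 + 0.09011·e^(−0.04·19.4)) = 0.8770
sugar = (2.3 − 0.8770)·4.0·24.8

141.1582 g


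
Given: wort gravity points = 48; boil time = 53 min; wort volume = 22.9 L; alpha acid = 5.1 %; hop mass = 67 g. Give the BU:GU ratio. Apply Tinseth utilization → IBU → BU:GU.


U = 1.65·0.000125^(GP/1000)·(1−e^(−0.04t))/4.15;  IBU = (α/100)·m·U·1000/V;  BU:GU = IBU/GP
U = 1.65·0.000125^(48/1000)·(1−e^(−0.04·53))/4.15 = 0.2273
IBU = (5.1/100)·67·0.2273·1000/22.9 = 33.9128
BU:GU = 33.9128/48

0.7065


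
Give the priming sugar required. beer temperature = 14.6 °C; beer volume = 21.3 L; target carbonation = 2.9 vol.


residual = 14.695·(0.01821 + 0.09011·e^(−0.04·T));  sugar = (target − residual)·4.0·V
residual = 14.695·(0.01821 + 0.09011·e^(−0.04·14.6)) = 1.0060
sugar = (2.9 − 1.0060)·4.0·21.3

161.3658 g


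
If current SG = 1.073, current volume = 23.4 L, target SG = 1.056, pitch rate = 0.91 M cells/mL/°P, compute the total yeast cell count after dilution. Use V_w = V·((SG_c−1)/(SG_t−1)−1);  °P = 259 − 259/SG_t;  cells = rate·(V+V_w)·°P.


V_w = 23.4·((1.073−1)/(1.056−1)−1) = 7.1036
V_final = 23.4 + 7.1036 = 30.5036
°P = 259 − 259/1.056 = 13.7348
cells = 0.91·30.5036·13.7348

381.2554 billion cells


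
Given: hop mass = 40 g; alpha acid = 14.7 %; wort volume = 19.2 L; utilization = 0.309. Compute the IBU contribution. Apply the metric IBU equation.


IBU = (α/100)·mass·U·1000 / V
IBU = (14.7/100)·40·0.309·1000 / 19.2

94.6312 IBU


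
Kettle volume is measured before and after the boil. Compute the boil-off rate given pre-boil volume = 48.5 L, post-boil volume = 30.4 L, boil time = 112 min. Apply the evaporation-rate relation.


rate = (V_pre − V_post) / (t_min/60)
rate = (48.5 − 30.4) / (112/60)

9.6964 L/hr


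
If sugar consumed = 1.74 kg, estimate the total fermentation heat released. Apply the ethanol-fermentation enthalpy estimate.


Q = m_sugar · 590 kJ/kg
Q = 1.74 · 590

1026.6000 kJ


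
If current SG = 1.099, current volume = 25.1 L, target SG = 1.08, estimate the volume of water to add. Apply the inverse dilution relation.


V_water = V·((SG_curr − 1)/(SG_target − 1) − 1)
V_water = 25.1·((1.099 − 1)/(1.08 − 1) − 1)

5.9612 L


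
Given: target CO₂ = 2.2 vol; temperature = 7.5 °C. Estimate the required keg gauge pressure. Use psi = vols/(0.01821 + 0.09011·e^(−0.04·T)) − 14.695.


psi = 2.2/(0.01821 + 0.09011·e^(−0.04·7.5)) − 14.695

11.1980 psi


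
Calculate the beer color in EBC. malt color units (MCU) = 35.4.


SRM = 1.4922·MCU^0.6859;  EBC = SRM·1.97
SRM = 1.4922·35.4^0.6859 = 17.2301
EBC = 17.2301·1.97

33.9433 EBC


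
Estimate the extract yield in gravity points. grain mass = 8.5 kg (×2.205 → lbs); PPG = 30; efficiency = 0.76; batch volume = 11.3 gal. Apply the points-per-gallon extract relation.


points = lbs × PPG × eff / vol
lbs = 8.5 × 2.205 = 18.7425
points = 18.7425 × 30 × 0.76 / 11.3

37.8167 points


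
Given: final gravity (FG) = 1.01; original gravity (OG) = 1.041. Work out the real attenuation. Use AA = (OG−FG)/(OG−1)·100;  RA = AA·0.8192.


AA = (1.041 − 1.01)/(1.041 − 1)·100 = 75.6098
RA = 75.6098·0.8192

61.9395 %


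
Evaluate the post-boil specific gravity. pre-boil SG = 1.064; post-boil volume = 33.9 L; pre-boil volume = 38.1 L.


SG_post = 1 + (SG_pre − 1)·V_pre/V_post
pts_pre = (1.064 − 1)·1000 = 64.0000
pts_post = 64.0000·38.1/33.9 = 71.9292
SG_post = 1 + 71.9292/1000

1.0719


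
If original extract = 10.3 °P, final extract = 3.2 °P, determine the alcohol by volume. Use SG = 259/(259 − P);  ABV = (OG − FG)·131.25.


OG = 259/(259 − 10.3) = 1.0414
FG = 259/(259 − 3.2) = 1.0125
ABV = (1.0414 − 1.0125)·131.25

3.7939 % ABV


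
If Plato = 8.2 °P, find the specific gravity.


SG = 259/(259 − P)
SG = 259/(259 − 8.2)

1.0327


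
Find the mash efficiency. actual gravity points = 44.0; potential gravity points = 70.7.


efficiency = actual / potential × 100
efficiency = 44.0 / 70.7 × 100

62.2348 %


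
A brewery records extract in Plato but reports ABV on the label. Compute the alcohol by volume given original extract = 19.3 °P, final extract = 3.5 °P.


SG = 259/(259 − P);  ABV = (OG − FG)·131.25
OG = 259/(259 − 19.3) = 1.0805
FG = 259/(259 − 3.5) = 1.0137
ABV = (1.0805 − 1.0137)·131.25

8.7700 % ABV


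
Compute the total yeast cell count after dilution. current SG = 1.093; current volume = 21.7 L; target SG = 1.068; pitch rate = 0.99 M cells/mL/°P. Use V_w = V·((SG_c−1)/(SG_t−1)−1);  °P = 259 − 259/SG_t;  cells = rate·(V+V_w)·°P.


V_w = 21.7·((1.093−1)/(1.068−1)−1) = 7.9779
V_final = 21.7 + 7.9779 = 29.6779
°P = 259 − 259/1.068 = 16.4906
cells = 0.99·29.6779·16.4906

484.5141 billion cells
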